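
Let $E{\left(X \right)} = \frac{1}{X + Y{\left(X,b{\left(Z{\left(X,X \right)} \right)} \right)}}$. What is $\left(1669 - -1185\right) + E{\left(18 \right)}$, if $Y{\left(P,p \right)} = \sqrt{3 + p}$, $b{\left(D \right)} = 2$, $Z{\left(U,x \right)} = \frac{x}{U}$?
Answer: $\frac{910444}{319} - \frac{\sqrt{5}}{319} \approx 2854.1$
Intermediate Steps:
$E{\left(X \right)} = \frac{1}{X + \sqrt{5}}$ ($E{\left(X \right)} = \frac{1}{X + \sqrt{3 + 2}} = \frac{1}{X + \sqrt{5}}$)
$\left(1669 - -1185\right) + E{\left(18 \right)} = \left(1669 - -1185\right) + \frac{1}{18 + \sqrt{5}} = \left(1669 + 1185\right) + \frac{1}{18 + \sqrt{5}} = 2854 + \frac{1}{18 + \sqrt{5}}$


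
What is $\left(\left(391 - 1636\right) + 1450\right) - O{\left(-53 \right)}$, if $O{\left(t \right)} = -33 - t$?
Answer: $185$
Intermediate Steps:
$\left(\left(391 - 1636\right) + 1450\right) - O{\left(-53 \right)} = \left(\left(391 - 1636\right) + 1450\right) - \left(-33 - -53\right) = \left(-1245 + 1450\right) - \left(-33 + 53\right) = 205 - 20 = 185$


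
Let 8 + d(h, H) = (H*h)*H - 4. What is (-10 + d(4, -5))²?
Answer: 6084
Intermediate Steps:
d(h, H) = -12 + h*H² (d(h, H) = -8 + ((H*h)*H - 4) = -8 + (h*H² - 4) = -8 + (-4 + h*H²) = -12 + h*H²)
(-10 + d(4, -5))² = (-10 + (-12 + 4*(-5)²))² = (-10 + (-12 + 4*25))² = (-10 + (-12 + 100))² = (-10 + 88)² = 78² = 6084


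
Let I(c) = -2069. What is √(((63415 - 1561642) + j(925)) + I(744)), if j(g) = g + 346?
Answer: 5*I*√59961 ≈ 1224.3*I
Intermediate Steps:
j(g) = 346 + g
√(((63415 - 1561642) + j(925)) + I(744)) = √(((63415 - 1561642) + (346 + 925)) - 2069) = √((-1498227 + 1271) - 2069) = √(-1496956 - 2069) = √(-1499025) = 5*I*√59961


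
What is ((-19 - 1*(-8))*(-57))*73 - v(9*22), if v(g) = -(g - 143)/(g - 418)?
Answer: 183083/4 ≈ 45771.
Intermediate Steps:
v(g) = -(-143 + g)/(-418 + g)
((-19 - 1*(-8))*(-57))*73 - v(9*22) = ((-19 - 1*(-8))*(-57))*73 - (143 - 9*22)/(-418 + 9*22) = ((-19 + 8)*(-57))*73 - (143 - 1*198)/(-418 + 198) = -11*(-57)*73 - (143 - 198)/(-220) = 627*73 - (-1)*(-55)/220 = 45771 - 1*¼ = 45771 - ¼ = 183083/4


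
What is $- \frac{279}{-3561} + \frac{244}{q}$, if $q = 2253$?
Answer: $\frac{499157}{2674311} \approx 0.18665$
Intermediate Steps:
$- \frac{279}{-3561} + \frac{244}{q} = - \frac{279}{-3561} + \frac{244}{2253} = \left(-279\right) \left(- \frac{1}{3561}\right) + 244 \cdot \frac{1}{2253} = \frac{93}{1187} + \frac{244}{2253} = \frac{499157}{2674311}$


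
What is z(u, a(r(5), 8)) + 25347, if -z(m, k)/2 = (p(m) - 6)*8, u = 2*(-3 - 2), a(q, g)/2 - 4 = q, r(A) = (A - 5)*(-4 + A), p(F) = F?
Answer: 25603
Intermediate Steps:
r(A) = (-5 + A)*(-4 + A)
a(q, g) = 8 + 2*q
u = -10 (u = 2*(-5) = -10)
z(m, k) = 96 - 16*m (z(m, k) = -2*(m - 6)*8 = -2*(-6 + m)*8 = -2*(-48 + 8*m) = 96 - 16*m)
z(u, a(r(5), 8)) + 25347 = (96 - 16*(-10)) + 25347 = (96 + 160) + 25347 = 256 + 25347 = 25603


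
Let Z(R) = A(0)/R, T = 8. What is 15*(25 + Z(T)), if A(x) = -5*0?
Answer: 375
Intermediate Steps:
A(x) = 0
Z(R) = 0 (Z(R) = 0/R = 0)
15*(25 + Z(T)) = 15*(25 + 0) = 15*25 = 375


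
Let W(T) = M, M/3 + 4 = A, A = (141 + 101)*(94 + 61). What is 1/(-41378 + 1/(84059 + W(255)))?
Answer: -196577/8133963105 ≈ -2.4167e-5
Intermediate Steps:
A = 37510 (A = 242*155 = 37510)
M = 112518 (M = -12 + 3*37510 = -12 + 112530 = 112518)
W(T) = 112518
1/(-41378 + 1/(84059 + W(255))) = 1/(-41378 + 1/(84059 + 112518)) = 1/(-41378 + 1/196577) = 1/(-8133963105/196577) = -196577/8133963105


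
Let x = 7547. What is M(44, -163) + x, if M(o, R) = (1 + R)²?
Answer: 33791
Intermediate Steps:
M(44, -163) + x = (1 - 163)² + 7547 = (-162)² + 7547 = 26244 + 7547 = 33791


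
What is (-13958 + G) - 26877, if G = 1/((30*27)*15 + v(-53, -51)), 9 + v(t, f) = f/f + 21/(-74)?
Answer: -36689716571/898487 ≈ -40835.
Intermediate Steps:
v(t, f) = -613/74 (v(t, f) = -9 + (f/f + 21/(-74)) = -9 + (1 + 21*(-1/74)) = -9 + (1 - 21/74) = -9 + 53/74 = -613/74)
G = 74/898487 (G = 1/((30*27)*15 - 613/74) = 1/(810*15 - 613/74) = 1/(12150 - 613/74) = 1/(898487/74) = 74/898487 ≈ 8.2361e-5)
(-13958 + G) - 26877 = (-13958 + 74/898487) - 26877 = -12541081472/898487 - 26877 = -36689716571/898487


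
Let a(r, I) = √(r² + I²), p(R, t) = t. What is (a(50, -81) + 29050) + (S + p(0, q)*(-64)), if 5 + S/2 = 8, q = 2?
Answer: 28928 + √9061 ≈ 29023.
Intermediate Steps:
S = 6 (S = -10 + 2*8 = -10 + 16 = 6)
a(r, I) = √(I² + r²)
(a(50, -81) + 29050) + (S + p(0, q)*(-64)) = (√((-81)² + 50²) + 29050) + (6 + 2*(-64)) = (√(6561 + 2500) + 29050) + (6 - 128) = (√9061 + 29050) - 122 = (29050 + √9061) - 122 = 28928 + √9061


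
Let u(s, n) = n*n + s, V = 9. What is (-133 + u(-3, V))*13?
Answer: -715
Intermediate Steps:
u(s, n) = s + n² (u(s, n) = n² + s = s + n²)
(-133 + u(-3, V))*13 = (-133 + (-3 + 9²))*13 = (-133 + (-3 + 81))*13 = (-133 + 78)*13 = -55*13 = -715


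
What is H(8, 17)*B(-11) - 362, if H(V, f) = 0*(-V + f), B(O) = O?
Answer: -362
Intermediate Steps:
H(V, f) = 0 (H(V, f) = 0*(f - V) = 0)
H(8, 17)*B(-11) - 362 = 0*(-11) - 362 = 0 - 362 = -362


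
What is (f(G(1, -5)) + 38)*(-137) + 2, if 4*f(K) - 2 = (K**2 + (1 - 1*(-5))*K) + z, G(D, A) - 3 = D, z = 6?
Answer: -6848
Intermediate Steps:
G(D, A) = 3 + D
f(K) = 2 + K**2/4 + 3*K/2 (f(K) = 1/2 + ((K**2 + (1 - 1*(-5))*K) + 6)/4 = 1/2 + ((K**2 + (1 + 5)*K) + 6)/4 = 1/2 + ((K**2 + 6*K) + 6)/4 = 1/2 + (6 + K**2 + 6*K)/4 = 1/2 + (3/2 + K**2/4 + 3*K/2) = 2 + K**2/4 + 3*K/2)
(f(G(1, -5)) + 38)*(-137) + 2 = ((2 + (3 + 1)**2/4 + 3*(3 + 1)/2) + 38)*(-137) + 2 = ((2 + (1/4)*4**2 + (3/2)*4) + 38)*(-137) + 2 = ((2 + (1/4)*16 + 6) + 38)*(-137) + 2 = ((2 + 4 + 6) + 38)*(-137) + 2 = (12 + 38)*(-137) + 2 = 50*(-137) + 2 = -6850 + 2 = -6848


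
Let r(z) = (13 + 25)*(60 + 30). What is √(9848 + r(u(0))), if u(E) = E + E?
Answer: 2*√3317 ≈ 115.19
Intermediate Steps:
u(E) = 2*E
r(z) = 3420 (r(z) = 38*90 = 3420)
√(9848 + r(u(0))) = √(9848 + 3420) = √13268 = 2*√3317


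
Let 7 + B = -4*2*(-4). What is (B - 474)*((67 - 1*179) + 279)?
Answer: -74983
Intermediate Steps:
B = 25 (B = -7 - 4*2*(-4) = -7 - 8*(-4) = -7 + 32 = 25)
(B - 474)*((67 - 1*179) + 279) = (25 - 474)*((67 - 1*179) + 279) = -449*((67 - 179) + 279) = -449*(-112 + 279) = -449*167 = -74983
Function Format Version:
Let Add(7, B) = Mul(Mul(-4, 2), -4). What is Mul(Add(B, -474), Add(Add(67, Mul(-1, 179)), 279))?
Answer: -74983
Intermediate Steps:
B = 25 (B = Add(-7, Mul(Mul(-4, 2), -4)) = Add(-7, Mul(-8, -4)) = Add(-7, 32) = 25)
Mul(Add(B, -474), Add(Add(67, Mul(-1, 179)), 279)) = Mul(Add(25, -474), Add(Add(67, Mul(-1, 179)), 279)) = Mul(-449, Add(Add(67, -179), 279)) = Mul(-449, Add(-112, 279)) = Mul(-449, 167) = -74983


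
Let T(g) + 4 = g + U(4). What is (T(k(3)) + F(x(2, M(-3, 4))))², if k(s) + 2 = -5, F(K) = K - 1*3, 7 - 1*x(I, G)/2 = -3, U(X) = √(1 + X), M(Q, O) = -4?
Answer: (6 + √5)² ≈ 67.833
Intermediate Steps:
x(I, G) = 20 (x(I, G) = 14 - 2*(-3) = 14 + 6 = 20)
F(K) = -3 + K (F(K) = K - 3 = -3 + K)
k(s) = -7 (k(s) = -2 - 5 = -7)
T(g) = -4 + g + √5 (T(g) = -4 + (g + √(1 + 4)) = -4 + (g + √5) = -4 + g + √5)
(T(k(3)) + F(x(2, M(-3, 4))))² = ((-4 - 7 + √5) + (-3 + 20))² = ((-11 + √5) + 17)² = (6 + √5)²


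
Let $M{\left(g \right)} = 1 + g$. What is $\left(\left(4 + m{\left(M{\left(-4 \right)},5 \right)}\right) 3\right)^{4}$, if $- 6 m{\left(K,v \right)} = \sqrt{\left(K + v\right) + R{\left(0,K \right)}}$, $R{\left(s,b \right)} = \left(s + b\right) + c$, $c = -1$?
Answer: $\frac{\left(24 - i \sqrt{2}\right)^{4}}{16} \approx 20304.0 - 4870.6 i$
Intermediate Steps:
$R{\left(s,b \right)} = -1 + b + s$ ($R{\left(s,b \right)} = \left(s + b\right) - 1 = \left(b + s\right) - 1 = -1 + b + s$)
$m{\left(K,v \right)} = - \frac{\sqrt{-1 + v + 2 K}}{6}$ ($m{\left(K,v \right)} = - \frac{\sqrt{\left(K + v\right) + \left(-1 + K + 0\right)}}{6} = - \frac{\sqrt{\left(K + v\right) + \left(-1 + K\right)}}{6} = - \frac{\sqrt{-1 + v + 2 K}}{6}$)
$\left(\left(4 + m{\left(M{\left(-4 \right)},5 \right)}\right) 3\right)^{4} = \left(\left(4 - \frac{\sqrt{-1 + 5 + 2 \left(1 - 4\right)}}{6}\right) 3\right)^{4} = \left(\left(4 - \frac{\sqrt{-1 + 5 + 2 \left(-3\right)}}{6}\right) 3\right)^{4} = \left(\left(4 - \frac{\sqrt{-1 + 5 - 6}}{6}\right) 3\right)^{4} = \left(\left(4 - \frac{\sqrt{-2}}{6}\right) 3\right)^{4} = \left(\left(4 - \frac{i \sqrt{2}}{6}\right) 3\right)^{4} = \left(12 - \frac{i \sqrt{2}}{2}\right)^{4}$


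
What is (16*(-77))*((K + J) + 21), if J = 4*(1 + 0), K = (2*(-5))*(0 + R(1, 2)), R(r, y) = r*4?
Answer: 18480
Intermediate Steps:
R(r, y) = 4*r
K = -40 (K = (2*(-5))*(0 + 4*1) = -10*(0 + 4) = -10*4 = -40)
J = 4 (J = 4*1 = 4)
(16*(-77))*((K + J) + 21) = (16*(-77))*((-40 + 4) + 21) = -1232*(-36 + 21) = -1232*(-15) = 18480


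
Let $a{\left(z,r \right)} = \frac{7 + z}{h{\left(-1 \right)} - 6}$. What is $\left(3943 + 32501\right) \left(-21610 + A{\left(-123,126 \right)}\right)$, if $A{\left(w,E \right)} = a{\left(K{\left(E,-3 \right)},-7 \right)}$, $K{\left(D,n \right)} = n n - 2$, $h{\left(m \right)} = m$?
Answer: $-787627728$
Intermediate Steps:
$K{\left(D,n \right)} = -2 + n^{2}$ ($K{\left(D,n \right)} = n^{2} - 2 = -2 + n^{2}$)
$a{\left(z,r \right)} = -1 - \frac{z}{7}$ ($a{\left(z,r \right)} = \frac{7 + z}{-1 - 6} = \frac{7 + z}{-7} = \left(7 + z\right) \left(- \frac{1}{7}\right) = -1 - \frac{z}{7}$)
$A{\left(w,E \right)} = -2$ ($A{\left(w,E \right)} = -1 - \frac{-2 + \left(-3\right)^{2}}{7} = -1 - \frac{-2 + 9}{7} = -1 - 1 = -2$)
$\left(3943 + 32501\right) \left(-21610 + A{\left(-123,126 \right)}\right) = \left(3943 + 32501\right) \left(-21610 - 2\right) = 36444 \left(-21612\right) = -787627728$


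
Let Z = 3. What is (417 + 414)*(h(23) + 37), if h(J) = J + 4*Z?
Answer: 59832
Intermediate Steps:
h(J) = 12 + J (h(J) = J + 4*3 = J + 12 = 12 + J)
(417 + 414)*(h(23) + 37) = (417 + 414)*((12 + 23) + 37) = 831*(35 + 37) = 831*72 = 59832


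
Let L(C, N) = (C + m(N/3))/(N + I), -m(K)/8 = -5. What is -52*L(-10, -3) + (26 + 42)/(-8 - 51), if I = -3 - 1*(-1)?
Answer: 18340/59 ≈ 310.85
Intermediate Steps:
m(K) = 40 (m(K) = -8*(-5) = 40)
I = -2 (I = -3 + 1 = -2)
L(C, N) = (40 + C)/(-2 + N) (L(C, N) = (C + 40)/(N - 2) = (40 + C)/(-2 + N))
-52*L(-10, -3) + (26 + 42)/(-8 - 51) = -52*(40 - 10)/(-2 - 3) + (26 + 42)/(-8 - 51) = -52*30/(-5) + 68/(-59) = -(-52)*30/5 + 68*(-1/59) = -52*(-6) - 68/59 = 312 - 68/59 = 18340/59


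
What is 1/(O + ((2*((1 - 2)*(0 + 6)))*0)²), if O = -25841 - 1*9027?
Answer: -1/34868 ≈ -2.8680e-5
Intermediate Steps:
O = -34868 (O = -25841 - 9027 = -34868)
1/(O + ((2*((1 - 2)*(0 + 6)))*0)²) = 1/(-34868 + ((2*((1 - 2)*(0 + 6)))*0)²) = 1/(-34868 + ((2*(-1*6))*0)²) = 1/(-34868 + ((2*(-6))*0)²) = 1/(-34868 + (-12*0)²) = 1/(-34868 + 0²) = 1/(-34868 + 0) = 1/(-34868) = -1/34868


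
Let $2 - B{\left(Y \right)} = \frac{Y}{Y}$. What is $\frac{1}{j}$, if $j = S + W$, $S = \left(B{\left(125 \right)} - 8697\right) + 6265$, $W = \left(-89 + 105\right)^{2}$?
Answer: $- \frac{1}{2175} \approx -0.00045977$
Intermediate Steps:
$B{\left(Y \right)} = 1$ ($B{\left(Y \right)} = 2 - \frac{Y}{Y} = 2 - 1 = 1$)
$W = 256$ ($W = 16^{2} = 256$)
$S = -2431$ ($S = \left(1 - 8697\right) + 6265 = -8696 + 6265 = -2431$)
$j = -2175$ ($j = -2431 + 256 = -2175$)
$\frac{1}{j} = \frac{1}{-2175} = - \frac{1}{2175}$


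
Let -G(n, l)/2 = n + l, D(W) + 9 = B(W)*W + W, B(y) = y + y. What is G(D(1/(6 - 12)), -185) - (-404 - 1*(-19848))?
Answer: -171502/9 ≈ -19056.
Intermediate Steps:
B(y) = 2*y
D(W) = -9 + W + 2*W² (D(W) = -9 + ((2*W)*W + W) = -9 + (2*W² + W) = -9 + (W + 2*W²) = -9 + W + 2*W²)
G(n, l) = -2*l - 2*n (G(n, l) = -2*(n + l) = -2*(l + n) = -2*l - 2*n)
G(D(1/(6 - 12)), -185) - (-404 - 1*(-19848)) = (-2*(-185) - 2*(-9 + 1/(6 - 12) + 2*(1/(6 - 12))²)) - (-404 - 1*(-19848)) = (370 - 2*(-9 + 1/(-6) + 2*(1/(-6))²)) - (-404 + 19848) = (370 - 2*(-9 - ⅙ + 2*(-⅙)²)) - 1*19444 = (370 - 2*(-9 - ⅙ + 2*(1/36))) - 19444 = (370 - 2*(-9 - ⅙ + 1/18)) - 19444 = (370 - 2*(-82/9)) - 19444 = (370 + 164/9) - 19444 = 3494/9 - 19444 = -171502/9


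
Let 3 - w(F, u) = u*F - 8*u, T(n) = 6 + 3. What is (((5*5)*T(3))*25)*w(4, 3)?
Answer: 84375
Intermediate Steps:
T(n) = 9
w(F, u) = 3 + 8*u - F*u (w(F, u) = 3 - (u*F - 8*u) = 3 - (F*u - 8*u) = 3 - (-8*u + F*u) = 3 + (8*u - F*u) = 3 + 8*u - F*u)
(((5*5)*T(3))*25)*w(4, 3) = (((5*5)*9)*25)*(3 + 8*3 - 1*4*3) = ((25*9)*25)*(3 + 24 - 12) = (225*25)*15 = 5625*15 = 84375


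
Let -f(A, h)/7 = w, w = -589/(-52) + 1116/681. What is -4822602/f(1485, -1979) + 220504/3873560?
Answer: 27563311197744787/518732145155 ≈ 53136.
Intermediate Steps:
w = 153047/11804 (w = -589*(-1/52) + 1116*(1/681) = 589/52 + 372/227 = 153047/11804 ≈ 12.966)
f(A, h) = -1071329/11804 (f(A, h) = -7*153047/11804 = -1071329/11804)
-4822602/f(1485, -1979) + 220504/3873560 = -4822602/(-1071329/11804) + 220504/3873560 = -4822602*(-11804/1071329) + 220504*(1/3873560) = 56925994008/1071329 + 27563/484195 = 27563311197744787/518732145155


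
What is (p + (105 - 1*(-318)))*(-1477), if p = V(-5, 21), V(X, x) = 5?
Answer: -632156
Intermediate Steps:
p = 5
(p + (105 - 1*(-318)))*(-1477) = (5 + (105 - 1*(-318)))*(-1477) = (5 + (105 + 318))*(-1477) = (5 + 423)*(-1477) = 428*(-1477) = -632156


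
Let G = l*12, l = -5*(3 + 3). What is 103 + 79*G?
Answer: -28337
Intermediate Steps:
l = -30 (l = -5*6 = -30)
G = -360 (G = -30*12 = -360)
103 + 79*G = 103 + 79*(-360) = 103 - 28440 = -28337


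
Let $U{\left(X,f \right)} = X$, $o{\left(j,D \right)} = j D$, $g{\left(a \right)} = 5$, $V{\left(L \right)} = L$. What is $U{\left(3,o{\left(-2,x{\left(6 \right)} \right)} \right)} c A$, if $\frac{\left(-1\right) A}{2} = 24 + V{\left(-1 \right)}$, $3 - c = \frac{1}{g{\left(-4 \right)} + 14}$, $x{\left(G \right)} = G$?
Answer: $- \frac{7728}{19} \approx -406.74$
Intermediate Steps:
$o{\left(j,D \right)} = D j$
$c = \frac{56}{19}$ ($c = 3 - \frac{1}{5 + 14} = 3 - \frac{1}{19} = \frac{56}{19} \approx 2.9474$)
$A = -46$ ($A = - 2 \left(24 - 1\right) = \left(-2\right) 23 = -46$)
$U{\left(3,o{\left(-2,x{\left(6 \right)} \right)} \right)} c A = 3 \cdot \frac{56}{19} \left(-46\right) = \frac{168}{19} \left(-46\right) = - \frac{7728}{19}$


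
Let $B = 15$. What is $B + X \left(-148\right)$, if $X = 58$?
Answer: $-8569$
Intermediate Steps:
$B + X \left(-148\right) = 15 + 58 \left(-148\right) = 15 - 8584 = -8569$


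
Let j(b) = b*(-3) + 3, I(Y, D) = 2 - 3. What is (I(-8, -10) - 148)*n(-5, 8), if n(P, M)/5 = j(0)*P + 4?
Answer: 8195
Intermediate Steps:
I(Y, D) = -1
j(b) = 3 - 3*b (j(b) = -3*b + 3 = 3 - 3*b)
n(P, M) = 20 + 15*P (n(P, M) = 5*((3 - 3*0)*P + 4) = 5*((3 + 0)*P + 4) = 5*(3*P + 4) = 5*(4 + 3*P) = 20 + 15*P)
(I(-8, -10) - 148)*n(-5, 8) = (-1 - 148)*(20 + 15*(-5)) = -149*(20 - 75) = -149*(-55) = 8195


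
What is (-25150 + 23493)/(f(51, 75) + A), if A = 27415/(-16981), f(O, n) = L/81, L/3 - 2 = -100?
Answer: 759712959/2404343 ≈ 315.98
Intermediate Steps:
L = -294 (L = 6 + 3*(-100) = 6 - 300 = -294)
f(O, n) = -98/27 (f(O, n) = -294/81 = -294*1/81 = -98/27)
A = -27415/16981 (A = 27415*(-1/16981) = -27415/16981 ≈ -1.6145)
(-25150 + 23493)/(f(51, 75) + A) = (-25150 + 23493)/(-98/27 - 27415/16981) = -1657/(-2404343/458487) = -1657*(-458487/2404343) = 759712959/2404343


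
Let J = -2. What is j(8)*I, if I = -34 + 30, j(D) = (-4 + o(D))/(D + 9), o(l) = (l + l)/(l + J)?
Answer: 16/51 ≈ 0.31373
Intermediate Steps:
o(l) = 2*l/(-2 + l) (o(l) = (l + l)/(l - 2) = (2*l)/(-2 + l) = 2*l/(-2 + l))
j(D) = (-4 + 2*D/(-2 + D))/(9 + D) (j(D) = (-4 + 2*D/(-2 + D))/(D + 9) = (-4 + 2*D/(-2 + D))/(9 + D))
I = -4
j(8)*I = (2*(4 - 1*8)/((-2 + 8)*(9 + 8)))*(-4) = (2*(4 - 8)/(6*17))*(-4) = (2*(⅙)*(1/17)*(-4))*(-4) = -4/51*(-4) = 16/51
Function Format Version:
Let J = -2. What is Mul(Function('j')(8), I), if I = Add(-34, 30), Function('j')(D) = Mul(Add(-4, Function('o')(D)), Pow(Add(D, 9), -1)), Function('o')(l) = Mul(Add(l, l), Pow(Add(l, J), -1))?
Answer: Rational(16, 51) ≈ 0.31373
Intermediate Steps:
Function('o')(l) = Mul(2, l, Pow(Add(-2, l), -1)) (Function('o')(l) = Mul(Add(l, l), Pow(Add(l, -2), -1)) = Mul(Mul(2, l), Pow(Add(-2, l), -1)) = Mul(2, l, Pow(Add(-2, l), -1)))
Function('j')(D) = Mul(Pow(Add(9, D), -1), Add(-4, Mul(2, D, Pow(Add(-2, D), -1)))) (Function('j')(D) = Mul(Add(-4, Mul(2, D, Pow(Add(-2, D), -1))), Pow(Add(D, 9), -1)) = Mul(Add(-4, Mul(2, D, Pow(Add(-2, D), -1))), Pow(Add(9, D), -1)) = Mul(Pow(Add(9, D), -1), Add(-4, Mul(2, D, Pow(Add(-2, D), -1)))))
I = -4
Mul(Function('j')(8), I) = Mul(Mul(2, Pow(Add(-2, 8), -1), Pow(Add(9, 8), -1), Add(4, Mul(-1, 8))), -4) = Mul(Mul(2, Pow(6, -1), Pow(17, -1), Add(4, -8)), -4) = Mul(Mul(2, Rational(1, 6), Rational(1, 17), -4), -4) = Mul(Rational(-4, 51), -4) = Rational(16, 51)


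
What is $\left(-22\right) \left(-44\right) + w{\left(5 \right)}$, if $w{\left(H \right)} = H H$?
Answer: $993$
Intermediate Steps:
$w{\left(H \right)} = H^{2}$
$\left(-22\right) \left(-44\right) + w{\left(5 \right)} = \left(-22\right) \left(-44\right) + 5^{2} = 968 + 25 = 993$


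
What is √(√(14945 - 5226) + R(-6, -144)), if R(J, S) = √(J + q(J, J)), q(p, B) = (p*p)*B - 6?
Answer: √(√9719 + 2*I*√57) ≈ 9.9579 + 0.75817*I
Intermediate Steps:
q(p, B) = -6 + B*p² (q(p, B) = p²*B - 6 = B*p² - 6 = -6 + B*p²)
R(J, S) = √(-6 + J + J³) (R(J, S) = √(J + (-6 + J*J²)) = √(J + (-6 + J³)) = √(-6 + J + J³))
√(√(14945 - 5226) + R(-6, -144)) = √(√(14945 - 5226) + √(-6 - 6 + (-6)³)) = √(√9719 + √(-6 - 6 - 216)) = √(√9719 + √(-228)) = √(√9719 + 2*I*√57)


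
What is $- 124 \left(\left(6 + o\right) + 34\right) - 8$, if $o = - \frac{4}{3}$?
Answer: $- \frac{14408}{3} \approx -4802.7$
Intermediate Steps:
$o = - \frac{4}{3}$ ($o = \left(-4\right) \frac{1}{3} = - \frac{4}{3} \approx -1.3333$)
$- 124 \left(\left(6 + o\right) + 34\right) - 8 = - 124 \left(\left(6 - \frac{4}{3}\right) + 34\right) - 8 = - 124 \left(\frac{14}{3} + 34\right) - 8 = \left(-124\right) \frac{116}{3} - 8 = - \frac{14384}{3} - 8 = - \frac{14408}{3}$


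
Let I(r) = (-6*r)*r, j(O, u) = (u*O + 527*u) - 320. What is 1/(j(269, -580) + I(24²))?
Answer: -1/2452656 ≈ -4.0772e-7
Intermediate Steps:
j(O, u) = -320 + 527*u + O*u (j(O, u) = (O*u + 527*u) - 320 = (527*u + O*u) - 320 = -320 + 527*u + O*u)
I(r) = -6*r²
1/(j(269, -580) + I(24²)) = 1/((-320 + 527*(-580) + 269*(-580)) - 6*(24²)²) = 1/((-320 - 305660 - 156020) - 6*576²) = 1/(-462000 - 6*331776) = 1/(-462000 - 1990656) = 1/(-2452656) = -1/2452656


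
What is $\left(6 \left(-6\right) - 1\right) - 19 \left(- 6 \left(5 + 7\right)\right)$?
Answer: $1331$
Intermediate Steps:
$\left(6 \left(-6\right) - 1\right) - 19 \left(- 6 \left(5 + 7\right)\right) = \left(-36 - 1\right) - 19 \left(\left(-6\right) 12\right) = -37 - -1368 = -37 + 1368 = 1331$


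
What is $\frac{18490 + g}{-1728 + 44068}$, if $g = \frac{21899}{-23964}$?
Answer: $\frac{443072461}{1014635760} \approx 0.43668$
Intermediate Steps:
$g = - \frac{21899}{23964}$ ($g = 21899 \left(- \frac{1}{23964}\right) = - \frac{21899}{23964} \approx -0.91383$)
$\frac{18490 + g}{-1728 + 44068} = \frac{18490 - \frac{21899}{23964}}{-1728 + 44068} = \frac{443072461}{23964 \cdot 42340} = \frac{443072461}{23964} \cdot \frac{1}{42340} = \frac{443072461}{1014635760}$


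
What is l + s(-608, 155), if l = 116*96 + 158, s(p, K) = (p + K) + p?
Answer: 10233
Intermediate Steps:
s(p, K) = K + 2*p (s(p, K) = (K + p) + p = K + 2*p)
l = 11294 (l = 11136 + 158 = 11294)
l + s(-608, 155) = 11294 + (155 + 2*(-608)) = 11294 + (155 - 1216) = 11294 - 1061 = 10233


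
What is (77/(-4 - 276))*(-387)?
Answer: 4257/40 ≈ 106.43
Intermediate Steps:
(77/(-4 - 276))*(-387) = (77/(-280))*(-387) = (77*(-1/280))*(-387) = -11/40*(-387) = 4257/40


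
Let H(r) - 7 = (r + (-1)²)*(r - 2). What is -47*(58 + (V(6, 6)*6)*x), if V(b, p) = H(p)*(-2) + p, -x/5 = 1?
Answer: -92966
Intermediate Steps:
x = -5 (x = -5*1 = -5)
H(r) = 7 + (1 + r)*(-2 + r) (H(r) = 7 + (r + (-1)²)*(r - 2) = 7 + (r + 1)*(-2 + r) = 7 + (1 + r)*(-2 + r))
V(b, p) = -10 - 2*p² + 3*p (V(b, p) = (5 + p² - p)*(-2) + p = (-10 - 2*p² + 2*p) + p = -10 - 2*p² + 3*p)
-47*(58 + (V(6, 6)*6)*x) = -47*(58 + ((-10 - 2*6² + 3*6)*6)*(-5)) = -47*(58 + ((-10 - 2*36 + 18)*6)*(-5)) = -47*(58 + ((-10 - 72 + 18)*6)*(-5)) = -47*(58 - 64*6*(-5)) = -47*(58 - 384*(-5)) = -47*(58 + 1920) = -47*1978 = -92966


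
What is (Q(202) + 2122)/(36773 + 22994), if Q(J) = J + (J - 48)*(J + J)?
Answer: 64540/59767 ≈ 1.0799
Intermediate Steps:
Q(J) = J + 2*J*(-48 + J) (Q(J) = J + (-48 + J)*(2*J) = J + 2*J*(-48 + J))
(Q(202) + 2122)/(36773 + 22994) = (202*(-95 + 2*202) + 2122)/(36773 + 22994) = (202*(-95 + 404) + 2122)/59767 = (202*309 + 2122)*(1/59767) = (62418 + 2122)*(1/59767) = 64540*(1/59767) = 64540/59767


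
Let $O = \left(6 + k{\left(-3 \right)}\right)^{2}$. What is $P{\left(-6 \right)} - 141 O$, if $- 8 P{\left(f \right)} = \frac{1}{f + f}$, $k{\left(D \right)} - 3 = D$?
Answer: $- \frac{487295}{96} \approx -5076.0$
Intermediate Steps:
$k{\left(D \right)} = 3 + D$
$P{\left(f \right)} = - \frac{1}{16 f}$ ($P{\left(f \right)} = - \frac{1}{8 \left(f + f\right)} = - \frac{1}{8 \cdot 2 f} = - \frac{\frac{1}{2} \frac{1}{f}}{8} = - \frac{1}{16 f}$)
$O = 36$ ($O = \left(6 + \left(3 - 3\right)\right)^{2} = \left(6 + 0\right)^{2} = 6^{2} = 36$)
$P{\left(-6 \right)} - 141 O = - \frac{1}{16 \left(-6\right)} - 5076 = \left(- \frac{1}{16}\right) \left(- \frac{1}{6}\right) - 5076 = \frac{1}{96} - 5076 = - \frac{487295}{96}$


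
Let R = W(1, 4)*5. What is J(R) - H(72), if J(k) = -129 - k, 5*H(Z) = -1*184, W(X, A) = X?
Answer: -486/5 ≈ -97.200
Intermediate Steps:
R = 5 (R = 1*5 = 5)
H(Z) = -184/5 (H(Z) = (-1*184)/5 = (⅕)*(-184) = -184/5)
J(R) - H(72) = (-129 - 1*5) - 1*(-184/5) = (-129 - 5) + 184/5 = -134 + 184/5 = -486/5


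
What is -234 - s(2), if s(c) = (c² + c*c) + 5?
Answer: -247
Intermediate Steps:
s(c) = 5 + 2*c² (s(c) = (c² + c²) + 5 = 2*c² + 5 = 5 + 2*c²)
-234 - s(2) = -234 - (5 + 2*2²) = -234 - (5 + 2*4) = -234 - (5 + 8) = -234 - 1*13 = -234 - 13 = -247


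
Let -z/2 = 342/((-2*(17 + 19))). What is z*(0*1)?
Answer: 0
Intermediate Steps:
z = 19/2 (z = -684/((-2*(17 + 19))) = -684/((-2*36)) = -684/(-72) = -684*(-1)/72 = -2*(-19/4) = 19/2 ≈ 9.5000)
z*(0*1) = 19*(0*1)/2 = (19/2)*0 = 0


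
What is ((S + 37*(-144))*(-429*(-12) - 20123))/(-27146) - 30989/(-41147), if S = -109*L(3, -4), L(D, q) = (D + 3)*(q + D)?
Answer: -1439583457828/558488231 ≈ -2577.6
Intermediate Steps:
L(D, q) = (3 + D)*(D + q)
S = 654 (S = -109*(3² + 3*3 + 3*(-4) + 3*(-4)) = -109*(9 + 9 - 12 - 12) = -109*(-6) = 654)
((S + 37*(-144))*(-429*(-12) - 20123))/(-27146) - 30989/(-41147) = ((654 + 37*(-144))*(-429*(-12) - 20123))/(-27146) - 30989/(-41147) = ((654 - 5328)*(5148 - 20123))*(-1/27146) - 30989*(-1/41147) = -4674*(-14975)*(-1/27146) + 30989/41147 = 69993150*(-1/27146) + 30989/41147 = -34996575/13573 + 30989/41147 = -1439583457828/558488231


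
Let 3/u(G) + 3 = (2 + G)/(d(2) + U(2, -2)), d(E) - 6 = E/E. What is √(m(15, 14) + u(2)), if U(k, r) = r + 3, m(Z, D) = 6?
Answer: 2*√30/5 ≈ 2.1909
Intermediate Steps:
d(E) = 7 (d(E) = 6 + E/E = 6 + 1 = 7)
U(k, r) = 3 + r
u(G) = 3/(-11/4 + G/8) (u(G) = 3/(-3 + (2 + G)/(7 + (3 - 2))) = 3/(-3 + (2 + G)/(7 + 1)) = 3/(-3 + (2 + G)/8) = 3/(-3 + (2 + G)*(⅛)) = 3/(-3 + (¼ + G/8)) = 3/(-11/4 + G/8))
√(m(15, 14) + u(2)) = √(6 + 24/(-22 + 2)) = √(6 + 24/(-20)) = √(6 + 24*(-1/20)) = √(6 - 6/5) = √(24/5) = 2*√30/5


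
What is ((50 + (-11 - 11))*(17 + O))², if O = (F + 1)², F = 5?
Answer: 2202256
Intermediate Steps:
O = 36 (O = (5 + 1)² = 6² = 36)
((50 + (-11 - 11))*(17 + O))² = ((50 + (-11 - 11))*(17 + 36))² = ((50 - 22)*53)² = (28*53)² = 1484² = 2202256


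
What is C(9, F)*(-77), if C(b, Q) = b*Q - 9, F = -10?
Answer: 7623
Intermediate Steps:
C(b, Q) = -9 + Q*b (C(b, Q) = Q*b - 9 = -9 + Q*b)
C(9, F)*(-77) = (-9 - 10*9)*(-77) = (-9 - 90)*(-77) = -99*(-77) = 7623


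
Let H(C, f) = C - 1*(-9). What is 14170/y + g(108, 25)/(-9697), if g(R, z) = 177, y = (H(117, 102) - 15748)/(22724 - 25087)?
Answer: 162344385388/75743267 ≈ 2143.4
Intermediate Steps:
H(C, f) = 9 + C (H(C, f) = C + 9 = 9 + C)
y = 15622/2363 (y = ((9 + 117) - 15748)/(22724 - 25087) = (126 - 15748)/(-2363) = -15622*(-1/2363) = 15622/2363 ≈ 6.6111)
14170/y + g(108, 25)/(-9697) = 14170/(15622/2363) + 177/(-9697) = 14170*(2363/15622) + 177*(-1/9697) = 16741855/7811 - 177/9697 = 162344385388/75743267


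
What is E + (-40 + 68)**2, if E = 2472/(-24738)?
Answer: 3232020/4123 ≈ 783.90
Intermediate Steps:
E = -412/4123 (E = 2472*(-1/24738) = -412/4123 ≈ -0.099927)
E + (-40 + 68)**2 = -412/4123 + (-40 + 68)**2 = -412/4123 + 28**2 = -412/4123 + 784 = 3232020/4123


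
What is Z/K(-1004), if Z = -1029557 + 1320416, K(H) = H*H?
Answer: 290859/1008016 ≈ 0.28855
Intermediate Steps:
K(H) = H²
Z = 290859
Z/K(-1004) = 290859/((-1004)²) = 290859/1008016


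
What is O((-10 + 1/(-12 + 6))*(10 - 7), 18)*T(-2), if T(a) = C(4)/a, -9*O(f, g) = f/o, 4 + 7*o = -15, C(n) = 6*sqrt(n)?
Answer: 427/57 ≈ 7.4912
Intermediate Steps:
o = -19/7 (o = -4/7 + (1/7)*(-15) = -4/7 - 15/7 = -19/7 ≈ -2.7143)
O(f, g) = 7*f/171 (O(f, g) = -f/(9*(-19/7)) = -f*(-7)/(9*19) = -(-7)*f/171 = 7*f/171)
T(a) = 12/a (T(a) = (6*sqrt(4))/a = (6*2)/a = 12/a)
O((-10 + 1/(-12 + 6))*(10 - 7), 18)*T(-2) = (7*((-10 + 1/(-12 + 6))*(10 - 7))/171)*(12/(-2)) = (7*((-10 + 1/(-6))*3)/171)*(12*(-1/2)) = (7*((-10 - 1/6)*3)/171)*(-6) = (7*(-61/6*3)/171)*(-6) = ((7/171)*(-61/2))*(-6) = -427/342*(-6) = 427/57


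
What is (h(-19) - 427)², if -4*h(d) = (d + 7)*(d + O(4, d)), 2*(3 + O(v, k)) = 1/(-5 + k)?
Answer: 62236321/256 ≈ 2.4311e+5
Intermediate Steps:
O(v, k) = -3 + 1/(2*(-5 + k))
h(d) = -(7 + d)*(d + (31 - 6*d)/(2*(-5 + d)))/4 (h(d) = -(d + 7)*(d + (31 - 6*d)/(2*(-5 + d)))/4 = -(7 + d)*(d + (31 - 6*d)/(2*(-5 + d)))/4)
(h(-19) - 427)² = ((-217 - 2*(-19)³ + 2*(-19)² + 81*(-19))/(8*(-5 - 19)) - 427)² = ((⅛)*(-217 - 2*(-6859) + 2*361 - 1539)/(-24) - 427)² = ((⅛)*(-1/24)*(-217 + 13718 + 722 - 1539) - 427)² = ((⅛)*(-1/24)*12684 - 427)² = (-1057/16 - 427)² = (-7889/16)² = 62236321/256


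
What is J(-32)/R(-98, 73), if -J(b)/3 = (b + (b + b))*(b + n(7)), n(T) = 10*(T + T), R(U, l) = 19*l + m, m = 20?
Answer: 10368/469 ≈ 22.107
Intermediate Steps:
R(U, l) = 20 + 19*l (R(U, l) = 19*l + 20 = 20 + 19*l)
n(T) = 20*T (n(T) = 10*(2*T) = 20*T)
J(b) = -9*b*(140 + b) (J(b) = -3*(b + (b + b))*(b + 20*7) = -3*(b + 2*b)*(b + 140) = -3*3*b*(140 + b) = -9*b*(140 + b))
J(-32)/R(-98, 73) = (-9*(-32)*(140 - 32))/(20 + 19*73) = (-9*(-32)*108)/(20 + 1387) = 31104/1407 = 31104*(1/1407) = 10368/469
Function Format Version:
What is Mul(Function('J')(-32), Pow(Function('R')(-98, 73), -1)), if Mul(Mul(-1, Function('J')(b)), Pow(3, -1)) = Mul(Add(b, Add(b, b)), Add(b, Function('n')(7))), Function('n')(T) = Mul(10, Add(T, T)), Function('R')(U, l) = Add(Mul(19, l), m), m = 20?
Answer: Rational(10368, 469) ≈ 22.107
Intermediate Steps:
Function('R')(U, l) = Add(20, Mul(19, l)) (Function('R')(U, l) = Add(Mul(19, l), 20) = Add(20, Mul(19, l)))
Function('n')(T) = Mul(20, T) (Function('n')(T) = Mul(10, Mul(2, T)) = Mul(20, T))
Function('J')(b) = Mul(-9, b, Add(140, b)) (Function('J')(b) = Mul(-3, Mul(Add(b, Add(b, b)), Add(b, Mul(20, 7)))) = Mul(-3, Mul(Add(b, Mul(2, b)), Add(b, 140))) = Mul(-3, Mul(Mul(3, b), Add(140, b))) = Mul(-3, Mul(3, b, Add(140, b))) = Mul(-9, b, Add(140, b)))
Mul(Function('J')(-32), Pow(Function('R')(-98, 73), -1)) = Mul(Mul(-9, -32, Add(140, -32)), Pow(Add(20, Mul(19, 73)), -1)) = Mul(Mul(-9, -32, 108), Pow(Add(20, 1387), -1)) = Mul(31104, Pow(1407, -1)) = Mul(31104, Rational(1, 1407)) = Rational(10368, 469)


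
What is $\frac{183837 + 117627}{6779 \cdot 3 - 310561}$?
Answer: $- \frac{37683}{36278} \approx -1.0387$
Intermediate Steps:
$\frac{183837 + 117627}{6779 \cdot 3 - 310561} = \frac{301464}{20337 - 310561} = \frac{301464}{-290224} = 301464 \left(- \frac{1}{290224}\right) = - \frac{37683}{36278}$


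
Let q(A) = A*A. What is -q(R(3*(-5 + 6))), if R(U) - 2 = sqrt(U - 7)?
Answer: -8*I ≈ -8.0*I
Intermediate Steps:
R(U) = 2 + sqrt(-7 + U) (R(U) = 2 + sqrt(U - 7) = 2 + sqrt(-7 + U))
q(A) = A**2
-q(R(3*(-5 + 6))) = -(2 + sqrt(-7 + 3*(-5 + 6)))**2 = -(2 + sqrt(-7 + 3*1))**2 = -(2 + sqrt(-7 + 3))**2 = -(2 + sqrt(-4))**2 = -(2 + 2*I)**2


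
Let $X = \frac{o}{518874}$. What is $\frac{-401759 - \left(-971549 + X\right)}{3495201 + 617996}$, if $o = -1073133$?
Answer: $\frac{98550096531}{711410326726} \approx 0.13853$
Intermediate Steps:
$X = - \frac{357711}{172958}$ ($X = - \frac{1073133}{518874} = \left(-1073133\right) \frac{1}{518874} = - \frac{357711}{172958} \approx -2.0682$)
$\frac{-401759 - \left(-971549 + X\right)}{3495201 + 617996} = \frac{-401759 + \left(971549 - - \frac{357711}{172958}\right)}{3495201 + 617996} = \frac{-401759 + \left(971549 + \frac{357711}{172958}\right)}{4113197} = \left(-401759 + \frac{168037529653}{172958}\right) \frac{1}{4113197} = \frac{98550096531}{172958} \cdot \frac{1}{4113197} = \frac{98550096531}{711410326726}$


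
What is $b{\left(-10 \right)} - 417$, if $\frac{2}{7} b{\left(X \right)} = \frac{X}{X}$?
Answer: $- \frac{827}{2} \approx -413.5$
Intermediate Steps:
$b{\left(X \right)} = \frac{7}{2}$ ($b{\left(X \right)} = \frac{7 \frac{X}{X}}{2} = \frac{7}{2} \cdot 1 = \frac{7}{2}$)
$b{\left(-10 \right)} - 417 = \frac{7}{2} - 417 = - \frac{827}{2}$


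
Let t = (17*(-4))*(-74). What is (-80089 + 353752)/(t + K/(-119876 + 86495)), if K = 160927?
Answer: 9135144603/167812265 ≈ 54.437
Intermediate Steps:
t = 5032 (t = -68*(-74) = 5032)
(-80089 + 353752)/(t + K/(-119876 + 86495)) = (-80089 + 353752)/(5032 + 160927/(-119876 + 86495)) = 273663/(5032 + 160927/(-33381)) = 273663/(5032 + 160927*(-1/33381)) = 273663/(5032 - 160927/33381) = 273663/(167812265/33381) = 273663*(33381/167812265) = 9135144603/167812265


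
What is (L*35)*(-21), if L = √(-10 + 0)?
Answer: -735*I*√10 ≈ -2324.3*I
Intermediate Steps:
L = I*√10 (L = √(-10) = I*√10 ≈ 3.1623*I)
(L*35)*(-21) = ((I*√10)*35)*(-21) = (35*I*√10)*(-21) = -735*I*√10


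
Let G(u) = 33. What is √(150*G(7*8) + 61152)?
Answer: √66102 ≈ 257.10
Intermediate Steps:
√(150*G(7*8) + 61152) = √(150*33 + 61152) = √(4950 + 61152) = √66102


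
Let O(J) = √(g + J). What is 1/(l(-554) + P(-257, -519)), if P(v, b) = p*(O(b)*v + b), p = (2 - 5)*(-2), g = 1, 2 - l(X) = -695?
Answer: I/(-2417*I + 1542*√518) ≈ -1.9531e-6 + 2.8359e-5*I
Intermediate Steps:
l(X) = 697 (l(X) = 2 - 1*(-695) = 2 + 695 = 697)
O(J) = √(1 + J)
p = 6 (p = -3*(-2) = 6)
P(v, b) = 6*b + 6*v*√(1 + b) (P(v, b) = 6*(√(1 + b)*v + b) = 6*(v*√(1 + b) + b) = 6*(b + v*√(1 + b)) = 6*b + 6*v*√(1 + b))
1/(l(-554) + P(-257, -519)) = 1/(697 + (6*(-519) + 6*(-257)*√(1 - 519))) = 1/(697 + (-3114 + 6*(-257)*√(-518))) = 1/(697 + (-3114 + 6*(-257)*(I*√518))) = 1/(697 + (-3114 - 1542*I*√518)) = 1/(-2417 - 1542*I*√518)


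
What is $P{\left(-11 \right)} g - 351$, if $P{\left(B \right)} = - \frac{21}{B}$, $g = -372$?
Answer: $- \frac{11673}{11} \approx -1061.2$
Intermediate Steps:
$P{\left(-11 \right)} g - 351 = - \frac{21}{-11} \left(-372\right) - 351 = \left(-21\right) \left(- \frac{1}{11}\right) \left(-372\right) - 351 = \frac{21}{11} \left(-372\right) - 351 = - \frac{7812}{11} - 351 = - \frac{11673}{11}$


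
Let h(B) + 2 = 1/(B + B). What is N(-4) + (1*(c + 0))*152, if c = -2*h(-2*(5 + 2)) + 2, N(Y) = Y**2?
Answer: 6572/7 ≈ 938.86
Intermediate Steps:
h(B) = -2 + 1/(2*B) (h(B) = -2 + 1/(B + B) = -2 + 1/(2*B))
c = 85/14 (c = -2*(-2 + 1/(2*((-2*(5 + 2))))) + 2 = -2*(-2 + 1/(2*((-2*7)))) + 2 = -2*(-2 + (1/2)/(-14)) + 2 = -2*(-2 + (1/2)*(-1/14)) + 2 = -2*(-2 - 1/28) + 2 = -2*(-57/28) + 2 = 57/14 + 2 = 85/14 ≈ 6.0714)
N(-4) + (1*(c + 0))*152 = (-4)**2 + (1*(85/14 + 0))*152 = 16 + (1*(85/14))*152 = 16 + (85/14)*152 = 16 + 6460/7 = 6572/7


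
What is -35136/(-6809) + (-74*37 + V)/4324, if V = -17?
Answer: 133169269/29442116 ≈ 4.5231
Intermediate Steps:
-35136/(-6809) + (-74*37 + V)/4324 = -35136/(-6809) + (-74*37 - 17)/4324 = -35136*(-1/6809) + (-2738 - 17)*(1/4324) = 35136/6809 - 2755*1/4324 = 35136/6809 - 2755/4324 = 133169269/29442116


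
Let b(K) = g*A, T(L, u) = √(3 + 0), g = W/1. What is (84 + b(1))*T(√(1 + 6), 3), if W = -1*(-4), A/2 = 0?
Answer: 84*√3 ≈ 145.49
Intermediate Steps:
A = 0 (A = 2*0 = 0)
W = 4
g = 4 (g = 4/1 = 4*1 = 4)
T(L, u) = √3
b(K) = 0 (b(K) = 4*0 = 0)
(84 + b(1))*T(√(1 + 6), 3) = (84 + 0)*√3 = 84*√3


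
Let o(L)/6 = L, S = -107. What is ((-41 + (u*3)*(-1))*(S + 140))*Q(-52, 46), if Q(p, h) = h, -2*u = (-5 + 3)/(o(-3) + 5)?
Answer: -804540/13 ≈ -61888.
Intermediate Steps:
o(L) = 6*L
u = -1/13 (u = -(-5 + 3)/(2*(6*(-3) + 5)) = -(-1)/(-18 + 5) = -(-1)/(-13) = -(-1)*(-1)/13 = -1/2*2/13 = -1/13 ≈ -0.076923)
((-41 + (u*3)*(-1))*(S + 140))*Q(-52, 46) = ((-41 - 1/13*3*(-1))*(-107 + 140))*46 = ((-41 - 3/13*(-1))*33)*46 = ((-41 + 3/13)*33)*46 = -530/13*33*46 = -17490/13*46 = -804540/13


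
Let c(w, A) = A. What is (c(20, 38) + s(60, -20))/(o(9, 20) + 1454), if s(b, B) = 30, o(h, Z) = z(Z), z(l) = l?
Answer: 34/737 ≈ 0.046133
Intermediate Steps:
o(h, Z) = Z
(c(20, 38) + s(60, -20))/(o(9, 20) + 1454) = (38 + 30)/(20 + 1454) = 68/1474 = 68*(1/1474) = 34/737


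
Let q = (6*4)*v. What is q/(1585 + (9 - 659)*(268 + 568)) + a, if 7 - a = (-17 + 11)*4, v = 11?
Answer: 5598667/180605 ≈ 31.000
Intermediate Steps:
a = 31 (a = 7 - (-17 + 11)*4 = 7 - (-6)*4 = 7 - 1*(-24) = 7 + 24 = 31)
q = 264 (q = (6*4)*11 = 24*11 = 264)
q/(1585 + (9 - 659)*(268 + 568)) + a = 264/(1585 + (9 - 659)*(268 + 568)) + 31 = 264/(1585 - 650*836) + 31 = 264/(1585 - 543400) + 31 = 264/(-541815) + 31 = -1/541815*264 + 31 = -88/180605 + 31 = 5598667/180605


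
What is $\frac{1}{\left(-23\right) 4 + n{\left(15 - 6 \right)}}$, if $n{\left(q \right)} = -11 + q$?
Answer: $- \frac{1}{94} \approx -0.010638$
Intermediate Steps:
$\frac{1}{\left(-23\right) 4 + n{\left(15 - 6 \right)}} = \frac{1}{\left(-23\right) 4 + \left(-11 + \left(15 - 6\right)\right)} = \frac{1}{-92 + \left(-11 + \left(15 - 6\right)\right)} = \frac{1}{-92 + \left(-11 + 9\right)} = \frac{1}{-92 - 2} = \frac{1}{-94} = - \frac{1}{94}$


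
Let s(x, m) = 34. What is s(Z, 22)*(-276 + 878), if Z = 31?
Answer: 20468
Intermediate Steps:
s(Z, 22)*(-276 + 878) = 34*(-276 + 878) = 34*602 = 20468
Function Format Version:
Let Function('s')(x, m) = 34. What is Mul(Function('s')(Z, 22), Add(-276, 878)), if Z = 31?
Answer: 20468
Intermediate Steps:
Mul(Function('s')(Z, 22), Add(-276, 878)) = Mul(34, Add(-276, 878)) = Mul(34, 602) = 20468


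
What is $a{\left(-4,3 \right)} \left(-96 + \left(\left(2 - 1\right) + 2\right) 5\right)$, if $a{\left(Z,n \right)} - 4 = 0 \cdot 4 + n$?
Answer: $-567$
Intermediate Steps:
$a{\left(Z,n \right)} = 4 + n$ ($a{\left(Z,n \right)} = 4 + \left(0 \cdot 4 + n\right) = 4 + \left(0 + n\right) = 4 + n$)
$a{\left(-4,3 \right)} \left(-96 + \left(\left(2 - 1\right) + 2\right) 5\right) = \left(4 + 3\right) \left(-96 + \left(\left(2 - 1\right) + 2\right) 5\right) = 7 \left(-96 + \left(\left(2 - 1\right) + 2\right) 5\right) = 7 \left(-96 + \left(1 + 2\right) 5\right) = 7 \left(-96 + 3 \cdot 5\right) = 7 \left(-96 + 15\right) = 7 \left(-81\right) = -567$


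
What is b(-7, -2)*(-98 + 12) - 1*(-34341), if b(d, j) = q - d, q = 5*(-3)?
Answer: 35029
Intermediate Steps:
q = -15
b(d, j) = -15 - d
b(-7, -2)*(-98 + 12) - 1*(-34341) = (-15 - 1*(-7))*(-98 + 12) - 1*(-34341) = (-15 + 7)*(-86) + 34341 = -8*(-86) + 34341 = 688 + 34341 = 35029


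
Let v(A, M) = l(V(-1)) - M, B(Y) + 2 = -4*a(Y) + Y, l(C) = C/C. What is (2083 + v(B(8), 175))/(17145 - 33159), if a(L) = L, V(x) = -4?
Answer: -1909/16014 ≈ -0.11921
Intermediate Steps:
l(C) = 1
B(Y) = -2 - 3*Y (B(Y) = -2 + (-4*Y + Y) = -2 - 3*Y)
v(A, M) = 1 - M
(2083 + v(B(8), 175))/(17145 - 33159) = (2083 + (1 - 1*175))/(17145 - 33159) = (2083 + (1 - 175))/(-16014) = (2083 - 174)*(-1/16014) = 1909*(-1/16014) = -1909/16014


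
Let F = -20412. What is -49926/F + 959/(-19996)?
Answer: 81562099/34013196 ≈ 2.3980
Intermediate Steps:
-49926/F + 959/(-19996) = -49926/(-20412) + 959/(-19996) = -49926*(-1/20412) + 959*(-1/19996) = 8321/3402 - 959/19996 = 81562099/34013196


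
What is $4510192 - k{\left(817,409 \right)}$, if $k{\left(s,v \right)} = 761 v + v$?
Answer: $4198534$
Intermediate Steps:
$k{\left(s,v \right)} = 762 v$
$4510192 - k{\left(817,409 \right)} = 4510192 - 762 \cdot 409 = 4510192 - 311658 = 4198534$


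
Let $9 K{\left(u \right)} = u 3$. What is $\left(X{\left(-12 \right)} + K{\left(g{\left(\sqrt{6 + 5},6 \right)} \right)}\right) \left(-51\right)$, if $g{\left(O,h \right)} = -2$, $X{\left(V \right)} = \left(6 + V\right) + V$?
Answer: $952$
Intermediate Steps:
$X{\left(V \right)} = 6 + 2 V$
$K{\left(u \right)} = \frac{u}{3}$ ($K{\left(u \right)} = \frac{u 3}{9} = \frac{3 u}{9} = \frac{u}{3}$)
$\left(X{\left(-12 \right)} + K{\left(g{\left(\sqrt{6 + 5},6 \right)} \right)}\right) \left(-51\right) = \left(\left(6 + 2 \left(-12\right)\right) + \frac{1}{3} \left(-2\right)\right) \left(-51\right) = \left(\left(6 - 24\right) - \frac{2}{3}\right) \left(-51\right) = \left(-18 - \frac{2}{3}\right) \left(-51\right) = \left(- \frac{56}{3}\right) \left(-51\right) = 952$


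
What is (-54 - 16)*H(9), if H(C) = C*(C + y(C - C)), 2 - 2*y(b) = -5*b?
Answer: -6300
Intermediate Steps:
y(b) = 1 + 5*b/2 (y(b) = 1 - (-5)*b/2 = 1 + 5*b/2)
H(C) = C*(1 + C) (H(C) = C*(C + (1 + 5*(C - C)/2)) = C*(C + (1 + (5/2)*0)) = C*(C + (1 + 0)) = C*(C + 1) = C*(1 + C))
(-54 - 16)*H(9) = (-54 - 16)*(9*(1 + 9)) = -630*10 = -70*90 = -6300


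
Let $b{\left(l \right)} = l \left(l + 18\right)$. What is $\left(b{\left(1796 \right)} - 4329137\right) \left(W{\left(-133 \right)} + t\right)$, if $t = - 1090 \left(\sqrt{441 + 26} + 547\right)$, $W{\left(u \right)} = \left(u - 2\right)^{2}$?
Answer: $619154909965 + 1167600370 \sqrt{467} \approx 6.4439 \cdot 10^{11}$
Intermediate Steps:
$b{\left(l \right)} = l \left(18 + l\right)$
$W{\left(u \right)} = \left(-2 + u\right)^{2}$
$t = -596230 - 1090 \sqrt{467}$ ($t = - 1090 \left(\sqrt{467} + 547\right) = - 1090 \left(547 + \sqrt{467}\right) = -596230 - 1090 \sqrt{467} \approx -6.1979 \cdot 10^{5}$)
$\left(b{\left(1796 \right)} - 4329137\right) \left(W{\left(-133 \right)} + t\right) = \left(1796 \left(18 + 1796\right) - 4329137\right) \left(\left(-2 - 133\right)^{2} - \left(596230 + 1090 \sqrt{467}\right)\right) = \left(1796 \cdot 1814 - 4329137\right) \left(\left(-135\right)^{2} - \left(596230 + 1090 \sqrt{467}\right)\right) = \left(3257944 - 4329137\right) \left(18225 - \left(596230 + 1090 \sqrt{467}\right)\right) = - 1071193 \left(-578005 - 1090 \sqrt{467}\right) = 619154909965 + 1167600370 \sqrt{467}$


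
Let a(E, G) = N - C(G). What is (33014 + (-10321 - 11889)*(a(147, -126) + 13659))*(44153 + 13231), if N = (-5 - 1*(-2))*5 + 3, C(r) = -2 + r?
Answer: -17554324290624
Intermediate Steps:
N = -12 (N = (-5 + 2)*5 + 3 = -3*5 + 3 = -15 + 3 = -12)
a(E, G) = -10 - G (a(E, G) = -12 - (-2 + G) = -12 + (2 - G) = -10 - G)
(33014 + (-10321 - 11889)*(a(147, -126) + 13659))*(44153 + 13231) = (33014 + (-10321 - 11889)*((-10 - 1*(-126)) + 13659))*(44153 + 13231) = (33014 - 22210*((-10 + 126) + 13659))*57384 = (33014 - 22210*(116 + 13659))*57384 = (33014 - 22210*13775)*57384 = (33014 - 305942750)*57384 = -305909736*57384 = -17554324290624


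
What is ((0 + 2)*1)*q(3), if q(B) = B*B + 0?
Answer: 18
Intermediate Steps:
q(B) = B² (q(B) = B² + 0 = B²)
((0 + 2)*1)*q(3) = ((0 + 2)*1)*3² = (2*1)*9 = 2*9 = 18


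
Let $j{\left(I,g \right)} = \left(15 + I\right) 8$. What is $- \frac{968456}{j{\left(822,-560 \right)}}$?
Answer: $- \frac{121057}{837} \approx -144.63$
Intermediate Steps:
$j{\left(I,g \right)} = 120 + 8 I$
$- \frac{968456}{j{\left(822,-560 \right)}} = - \frac{968456}{120 + 8 \cdot 822} = - \frac{968456}{120 + 6576} = - \frac{968456}{6696} = \left(-968456\right) \frac{1}{6696} = - \frac{121057}{837}$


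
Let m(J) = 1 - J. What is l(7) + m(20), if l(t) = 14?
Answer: -5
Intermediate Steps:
l(7) + m(20) = 14 + (1 - 1*20) = 14 + (1 - 20) = 14 - 19 = -5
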